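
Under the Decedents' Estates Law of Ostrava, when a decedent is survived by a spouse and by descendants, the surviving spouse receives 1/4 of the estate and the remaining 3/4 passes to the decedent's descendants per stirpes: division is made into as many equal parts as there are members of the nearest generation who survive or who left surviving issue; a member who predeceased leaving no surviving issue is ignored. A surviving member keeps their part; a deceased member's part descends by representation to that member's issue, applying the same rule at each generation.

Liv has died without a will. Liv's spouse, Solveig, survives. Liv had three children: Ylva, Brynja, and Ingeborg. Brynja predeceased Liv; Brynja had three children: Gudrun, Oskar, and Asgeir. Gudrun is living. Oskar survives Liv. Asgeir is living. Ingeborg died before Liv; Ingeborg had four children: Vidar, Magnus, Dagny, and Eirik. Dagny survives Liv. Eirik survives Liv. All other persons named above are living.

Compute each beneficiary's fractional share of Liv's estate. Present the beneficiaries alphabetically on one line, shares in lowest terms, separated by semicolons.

Solveig, as surviving spouse, takes 1/4.
The remaining 3/4 passes to Liv's descendants per stirpes.
The 3/4 is divided into 3 equal shares of 1/4 among Ylva, Brynja, Ingeborg.
Ylva is living and takes 1/4.
Brynja predeceased; the 1/4 allotted to Brynja's branch passes to Brynja's issue by representation.
The 1/4 is divided into 3 equal shares of 1/12 among Gudrun, Oskar, Asgeir.
Gudrun is living and takes 1/12.
Oskar is living and takes 1/12.
Asgeir is living and takes 1/12.
Ingeborg predeceased; the 1/4 allotted to Ingeborg's branch passes to Ingeborg's issue by representation.
The 1/4 is divided into 4 equal shares of 1/16 among Vidar, Magnus, Dagny, Eirik.
Vidar is living and takes 1/16.
Magnus is living and takes 1/16.
Dagny is living and takes 1/16.
Eirik is living and takes 1/16.

Asgeir 1/12; Dagny 1/16; Eirik 1/16; Gudrun 1/12; Magnus 1/16; Oskar 1/12; Solveig 1/4; Vidar 1/16; Ylva 1/4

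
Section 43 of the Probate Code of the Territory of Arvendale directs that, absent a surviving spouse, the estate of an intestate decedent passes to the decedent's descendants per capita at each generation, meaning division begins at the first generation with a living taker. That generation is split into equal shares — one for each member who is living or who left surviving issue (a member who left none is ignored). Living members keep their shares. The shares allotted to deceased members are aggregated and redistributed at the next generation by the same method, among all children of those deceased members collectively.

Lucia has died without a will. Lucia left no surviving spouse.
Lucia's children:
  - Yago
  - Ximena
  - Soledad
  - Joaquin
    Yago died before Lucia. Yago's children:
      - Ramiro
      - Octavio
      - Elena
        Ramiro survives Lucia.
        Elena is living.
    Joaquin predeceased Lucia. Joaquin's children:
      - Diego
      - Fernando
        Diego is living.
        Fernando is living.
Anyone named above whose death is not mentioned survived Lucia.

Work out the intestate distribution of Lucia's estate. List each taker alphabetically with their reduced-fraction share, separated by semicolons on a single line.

There is no surviving spouse, so the entire estate passes to Lucia's descendants per capita at each generation.
At generation 1 (Yago, Ximena, Soledad, Joaquin) there are 4 shares of (1)/4 = 1/4 each.
Living: Ximena and Soledad — each takes 1/4.
Deceased: Yago and Joaquin. Their combined 1/2 is pooled and carried to generation 2.
At generation 2 (Ramiro, Octavio, Elena, Diego, Fernando) there are 5 shares of (1/2)/5 = 1/10 each.
Living: Ramiro, Octavio, Elena, Diego, and Fernando — each takes 1/10.

Diego 1/10; Elena 1/10; Fernando 1/10; Octavio 1/10; Ramiro 1/10; Soledad 1/4; Ximena 1/4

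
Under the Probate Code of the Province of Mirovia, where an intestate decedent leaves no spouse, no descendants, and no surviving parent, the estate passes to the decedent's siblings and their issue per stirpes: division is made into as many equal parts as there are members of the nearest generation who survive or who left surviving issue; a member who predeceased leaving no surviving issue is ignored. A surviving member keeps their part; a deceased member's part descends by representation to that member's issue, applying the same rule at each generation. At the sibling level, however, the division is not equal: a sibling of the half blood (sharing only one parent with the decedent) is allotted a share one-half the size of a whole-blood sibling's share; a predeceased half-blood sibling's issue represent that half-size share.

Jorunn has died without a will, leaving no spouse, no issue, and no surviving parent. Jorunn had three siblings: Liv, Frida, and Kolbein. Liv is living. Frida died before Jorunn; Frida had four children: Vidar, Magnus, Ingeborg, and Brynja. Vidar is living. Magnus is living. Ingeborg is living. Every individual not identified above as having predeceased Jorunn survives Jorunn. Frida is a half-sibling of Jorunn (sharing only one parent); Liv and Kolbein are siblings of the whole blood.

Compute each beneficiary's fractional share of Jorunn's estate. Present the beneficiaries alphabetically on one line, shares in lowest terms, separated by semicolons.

Brynja 1/20; Ingeborg 1/20; Kolbein 2/5; Liv 2/5; Magnus 1/20; Vidar 1/20

No spouse, descendants, or parent survives, so the estate passes to Jorunn's siblings per stirpes.
Half-blood siblings count for one-half the weight of whole-blood siblings at the initial division.
Dividing 1 in proportion to weights (total weight 5/2): Liv (weight 1) → 2/5; Frida (weight 1/2) → 1/5; Kolbein (weight 1) → 2/5.
Liv is living and takes 2/5.
Frida predeceased; the 1/5 allotted to Frida's branch passes to Frida's issue by representation.
The 1/5 is divided into 4 equal shares of 1/20 among Vidar, Magnus, Ingeborg, Brynja.
Vidar is living and takes 1/20.
Magnus is living and takes 1/20.
Ingeborg is living and takes 1/20.
Brynja is living and takes 1/20.
Kolbein is living and takes 2/5.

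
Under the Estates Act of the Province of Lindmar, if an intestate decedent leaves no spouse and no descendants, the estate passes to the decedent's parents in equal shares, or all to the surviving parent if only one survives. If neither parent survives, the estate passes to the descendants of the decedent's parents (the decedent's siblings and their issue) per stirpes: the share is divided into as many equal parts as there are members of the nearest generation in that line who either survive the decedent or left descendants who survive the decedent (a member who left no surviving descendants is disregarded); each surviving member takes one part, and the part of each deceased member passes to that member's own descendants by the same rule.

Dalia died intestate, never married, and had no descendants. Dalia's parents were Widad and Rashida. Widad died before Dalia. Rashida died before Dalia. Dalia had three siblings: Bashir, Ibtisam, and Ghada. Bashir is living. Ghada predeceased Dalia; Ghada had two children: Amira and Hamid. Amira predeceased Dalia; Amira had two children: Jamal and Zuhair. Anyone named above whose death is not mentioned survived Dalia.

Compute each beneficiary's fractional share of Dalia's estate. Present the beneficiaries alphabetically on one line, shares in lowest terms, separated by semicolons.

Neither parent survives and there are no descendants, so the estate passes to Dalia's siblings and their issue per stirpes.
The estate is divided into 3 equal shares of 1/3 among Bashir, Ibtisam, Ghada.
Bashir is living and takes 1/3.
Ibtisam is living and takes 1/3.
Ghada predeceased; the 1/3 allotted to Ghada's branch passes to Ghada's issue by representation.
The 1/3 is divided into 2 equal shares of 1/6 among Amira, Hamid.
Amira predeceased; the 1/6 allotted to Amira's branch passes to Amira's issue by representation.
The 1/6 is divided into 2 equal shares of 1/12 among Jamal, Zuhair.
Jamal is living and takes 1/12.
Zuhair is living and takes 1/12.
Hamid is living and takes 1/6.

Bashir 1/3; Hamid 1/6; Ibtisam 1/3; Jamal 1/12; Zuhair 1/12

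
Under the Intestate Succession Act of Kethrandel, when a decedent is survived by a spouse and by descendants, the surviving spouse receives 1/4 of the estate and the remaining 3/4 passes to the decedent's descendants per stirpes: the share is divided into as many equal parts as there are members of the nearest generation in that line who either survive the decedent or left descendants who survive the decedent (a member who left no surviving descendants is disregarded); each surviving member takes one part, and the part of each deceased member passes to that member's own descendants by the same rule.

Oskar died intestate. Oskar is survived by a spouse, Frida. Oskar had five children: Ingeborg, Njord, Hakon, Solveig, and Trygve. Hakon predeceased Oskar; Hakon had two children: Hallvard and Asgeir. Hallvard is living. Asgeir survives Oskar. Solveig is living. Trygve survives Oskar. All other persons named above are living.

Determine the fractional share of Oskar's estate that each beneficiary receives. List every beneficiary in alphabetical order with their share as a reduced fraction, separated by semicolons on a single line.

Asgeir 3/40; Frida 1/4; Hallvard 3/40; Ingeborg 3/20; Njord 3/20; Solveig 3/20; Trygve 3/20

Frida, as surviving spouse, takes 1/4.
The remaining 3/4 passes to Oskar's descendants per stirpes.
The 3/4 is divided into 5 equal shares of 3/20 among Ingeborg, Njord, Hakon, Solveig, Trygve.
Ingeborg is living and takes 3/20.
Njord is living and takes 3/20.
Hakon predeceased; the 3/20 allotted to Hakon's branch passes to Hakon's issue by representation.
The 3/20 is divided into 2 equal shares of 3/40 among Hallvard, Asgeir.
Hallvard is living and takes 3/40.
Asgeir is living and takes 3/40.
Solveig is living and takes 3/20.
Trygve is living and takes 3/20.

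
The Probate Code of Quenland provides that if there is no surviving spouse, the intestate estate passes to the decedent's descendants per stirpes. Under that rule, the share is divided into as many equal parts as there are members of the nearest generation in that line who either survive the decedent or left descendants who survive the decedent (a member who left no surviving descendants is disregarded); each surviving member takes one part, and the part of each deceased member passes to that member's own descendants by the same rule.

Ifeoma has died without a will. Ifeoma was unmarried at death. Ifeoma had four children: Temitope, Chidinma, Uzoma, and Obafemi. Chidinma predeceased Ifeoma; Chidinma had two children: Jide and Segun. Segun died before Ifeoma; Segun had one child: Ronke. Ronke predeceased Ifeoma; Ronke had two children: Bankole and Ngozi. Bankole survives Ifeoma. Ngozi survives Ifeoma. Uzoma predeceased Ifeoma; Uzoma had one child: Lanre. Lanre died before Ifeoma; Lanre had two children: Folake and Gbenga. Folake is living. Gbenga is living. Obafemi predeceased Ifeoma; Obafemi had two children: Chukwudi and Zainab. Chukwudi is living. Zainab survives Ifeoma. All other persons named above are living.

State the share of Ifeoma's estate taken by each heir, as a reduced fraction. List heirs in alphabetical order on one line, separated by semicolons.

Bankole 1/16; Chukwudi 1/8; Folake 1/8; Gbenga 1/8; Jide 1/8; Ngozi 1/16; Temitope 1/4; Zainab 1/8

There is no surviving spouse, so the entire estate passes to Ifeoma's descendants per stirpes.
The estate is divided into 4 equal shares of 1/4 among Temitope, Chidinma, Uzoma, Obafemi.
Temitope is living and takes 1/4.
Chidinma predeceased; the 1/4 allotted to Chidinma's branch passes to Chidinma's issue by representation.
The 1/4 is divided into 2 equal shares of 1/8 among Jide, Segun.
Jide is living and takes 1/8.
Segun predeceased; the 1/8 allotted to Segun's branch passes to Segun's issue by representation.
Ronke's line is the sole branch at this level, so the full 1/8 passes to Ronke's issue by representation.
The 1/8 is divided into 2 equal shares of 1/16 among Bankole, Ngozi.
Bankole is living and takes 1/16.
Ngozi is living and takes 1/16.
Uzoma predeceased; the 1/4 allotted to Uzoma's branch passes to Uzoma's issue by representation.
Lanre's line is the sole branch at this level, so the full 1/4 passes to Lanre's issue by representation.
The 1/4 is divided into 2 equal shares of 1/8 among Folake, Gbenga.
Folake is living and takes 1/8.
Gbenga is living and takes 1/8.
Obafemi predeceased; the 1/4 allotted to Obafemi's branch passes to Obafemi's issue by representation.
The 1/4 is divided into 2 equal shares of 1/8 among Chukwudi, Zainab.
Chukwudi is living and takes 1/8.
Zainab is living and takes 1/8.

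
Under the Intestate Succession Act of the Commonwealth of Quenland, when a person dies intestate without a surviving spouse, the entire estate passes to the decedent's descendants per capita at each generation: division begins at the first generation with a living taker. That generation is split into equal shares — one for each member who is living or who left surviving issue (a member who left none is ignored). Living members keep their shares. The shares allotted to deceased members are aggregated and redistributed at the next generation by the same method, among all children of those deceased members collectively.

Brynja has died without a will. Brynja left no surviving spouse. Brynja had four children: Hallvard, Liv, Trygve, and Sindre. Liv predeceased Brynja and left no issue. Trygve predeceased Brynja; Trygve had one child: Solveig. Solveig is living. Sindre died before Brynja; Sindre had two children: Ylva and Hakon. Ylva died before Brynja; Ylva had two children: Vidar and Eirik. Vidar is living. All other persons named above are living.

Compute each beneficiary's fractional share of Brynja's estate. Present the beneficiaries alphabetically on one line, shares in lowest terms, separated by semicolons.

There is no surviving spouse, so the entire estate passes to Brynja's descendants per capita at each generation.
At generation 1 (Hallvard, Trygve, Sindre) there are 3 shares of (1)/3 = 1/3 each.
Living: Hallvard — each takes 1/3.
Deceased: Trygve and Sindre. Their combined 2/3 is pooled and carried to generation 2.
At generation 2 (Solveig, Ylva, Hakon) there are 3 shares of (2/3)/3 = 2/9 each.
Living: Solveig and Hakon — each takes 2/9.
Deceased: Ylva. That 2/9 share is carried to generation 3.
At generation 3 (Vidar, Eirik) there are 2 shares of (2/9)/2 = 1/9 each.
Living: Vidar and Eirik — each takes 1/9.

Eirik 1/9; Hakon 2/9; Hallvard 1/3; Solveig 2/9; Vidar 1/9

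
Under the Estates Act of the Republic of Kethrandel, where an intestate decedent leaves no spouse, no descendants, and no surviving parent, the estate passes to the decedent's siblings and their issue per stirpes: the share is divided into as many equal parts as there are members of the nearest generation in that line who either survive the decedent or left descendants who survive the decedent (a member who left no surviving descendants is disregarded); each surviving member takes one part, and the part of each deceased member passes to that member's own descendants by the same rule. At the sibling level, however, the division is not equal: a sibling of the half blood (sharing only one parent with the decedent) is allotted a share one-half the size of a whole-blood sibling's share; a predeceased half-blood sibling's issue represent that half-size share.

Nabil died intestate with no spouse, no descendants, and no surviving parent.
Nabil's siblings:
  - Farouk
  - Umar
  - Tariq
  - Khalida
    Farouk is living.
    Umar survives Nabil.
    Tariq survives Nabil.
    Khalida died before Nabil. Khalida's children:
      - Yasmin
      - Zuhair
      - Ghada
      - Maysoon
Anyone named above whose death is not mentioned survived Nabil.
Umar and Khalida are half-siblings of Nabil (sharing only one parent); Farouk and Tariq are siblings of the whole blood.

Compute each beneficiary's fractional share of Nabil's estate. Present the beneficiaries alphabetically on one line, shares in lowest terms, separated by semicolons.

No spouse, descendants, or parent survives, so the estate passes to Nabil's siblings per stirpes.
Half-blood siblings count for one-half the weight of whole-blood siblings at the initial division.
Dividing 1 in proportion to weights (total weight 3): Farouk (weight 1) → 1/3; Umar (weight 1/2) → 1/6; Tariq (weight 1) → 1/3; Khalida (weight 1/2) → 1/6.
Farouk is living and takes 1/3.
Umar is living and takes 1/6.
Tariq is living and takes 1/3.
Khalida predeceased; the 1/6 allotted to Khalida's branch passes to Khalida's issue by representation.
The 1/6 is divided into 4 equal shares of 1/24 among Yasmin, Zuhair, Ghada, Maysoon.
Yasmin is living and takes 1/24.
Zuhair is living and takes 1/24.
Ghada is living and takes 1/24.
Maysoon is living and takes 1/24.

Farouk 1/3; Ghada 1/24; Maysoon 1/24; Tariq 1/3; Umar 1/6; Yasmin 1/24; Zuhair 1/24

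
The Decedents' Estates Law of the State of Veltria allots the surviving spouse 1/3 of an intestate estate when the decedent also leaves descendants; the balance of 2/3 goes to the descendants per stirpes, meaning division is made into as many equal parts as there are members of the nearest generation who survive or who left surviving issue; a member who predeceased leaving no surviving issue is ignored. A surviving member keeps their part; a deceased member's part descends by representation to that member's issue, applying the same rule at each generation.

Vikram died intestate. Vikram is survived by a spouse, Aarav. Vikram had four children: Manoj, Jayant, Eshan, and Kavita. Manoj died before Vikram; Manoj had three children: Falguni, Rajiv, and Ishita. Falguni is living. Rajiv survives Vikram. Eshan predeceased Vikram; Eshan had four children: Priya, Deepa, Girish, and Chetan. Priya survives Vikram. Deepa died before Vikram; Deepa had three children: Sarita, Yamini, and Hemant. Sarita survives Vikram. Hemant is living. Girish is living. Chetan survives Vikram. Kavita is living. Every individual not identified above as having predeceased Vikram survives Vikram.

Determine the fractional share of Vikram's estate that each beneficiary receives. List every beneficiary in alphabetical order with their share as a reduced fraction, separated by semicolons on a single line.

Aarav 1/3; Chetan 1/24; Falguni 1/18; Girish 1/24; Hemant 1/72; Ishita 1/18; Jayant 1/6; Kavita 1/6; Priya 1/24; Rajiv 1/18; Sarita 1/72; Yamini 1/72

Aarav, as surviving spouse, takes 1/3.
The remaining 2/3 passes to Vikram's descendants per stirpes.
The 2/3 is divided into 4 equal shares of 1/6 among Manoj, Jayant, Eshan, Kavita.
Manoj predeceased; the 1/6 allotted to Manoj's branch passes to Manoj's issue by representation.
The 1/6 is divided into 3 equal shares of 1/18 among Falguni, Rajiv, Ishita.
Falguni is living and takes 1/18.
Rajiv is living and takes 1/18.
Ishita is living and takes 1/18.
Jayant is living and takes 1/6.
Eshan predeceased; the 1/6 allotted to Eshan's branch passes to Eshan's issue by representation.
The 1/6 is divided into 4 equal shares of 1/24 among Priya, Deepa, Girish, Chetan.
Priya is living and takes 1/24.
Deepa predeceased; the 1/24 allotted to Deepa's branch passes to Deepa's issue by representation.
The 1/24 is divided into 3 equal shares of 1/72 among Sarita, Yamini, Hemant.
Sarita is living and takes 1/72.
Yamini is living and takes 1/72.
Hemant is living and takes 1/72.
Girish is living and takes 1/24.
Chetan is living and takes 1/24.
Kavita is living and takes 1/6.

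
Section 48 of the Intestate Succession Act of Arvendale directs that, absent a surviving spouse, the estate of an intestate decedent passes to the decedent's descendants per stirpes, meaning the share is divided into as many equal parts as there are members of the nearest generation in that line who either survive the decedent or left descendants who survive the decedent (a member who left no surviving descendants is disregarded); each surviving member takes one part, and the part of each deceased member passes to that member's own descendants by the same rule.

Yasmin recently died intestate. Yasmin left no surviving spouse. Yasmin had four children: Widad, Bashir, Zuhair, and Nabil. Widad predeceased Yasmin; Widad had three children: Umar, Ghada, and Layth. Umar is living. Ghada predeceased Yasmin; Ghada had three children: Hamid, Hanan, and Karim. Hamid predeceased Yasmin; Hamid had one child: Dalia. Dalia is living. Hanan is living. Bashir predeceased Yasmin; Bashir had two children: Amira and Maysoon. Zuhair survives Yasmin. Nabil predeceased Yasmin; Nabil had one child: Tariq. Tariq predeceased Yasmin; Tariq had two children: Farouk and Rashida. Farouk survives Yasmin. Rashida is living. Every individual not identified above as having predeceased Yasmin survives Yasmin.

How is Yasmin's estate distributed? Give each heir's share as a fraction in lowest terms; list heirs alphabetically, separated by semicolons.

There is no surviving spouse, so the entire estate passes to Yasmin's descendants per stirpes.
The estate is divided into 4 equal shares of 1/4 among Widad, Bashir, Zuhair, Nabil.
Widad predeceased; the 1/4 allotted to Widad's branch passes to Widad's issue by representation.
The 1/4 is divided into 3 equal shares of 1/12 among Umar, Ghada, Layth.
Umar is living and takes 1/12.
Ghada predeceased; the 1/12 allotted to Ghada's branch passes to Ghada's issue by representation.
The 1/12 is divided into 3 equal shares of 1/36 among Hamid, Hanan, Karim.
Hamid predeceased; the 1/36 allotted to Hamid's branch passes to Hamid's issue by representation.
Dalia is the sole taker at this level and receives the full 1/36.
Hanan is living and takes 1/36.
Karim is living and takes 1/36.
Layth is living and takes 1/12.
Bashir predeceased; the 1/4 allotted to Bashir's branch passes to Bashir's issue by representation.
The 1/4 is divided into 2 equal shares of 1/8 among Amira, Maysoon.
Amira is living and takes 1/8.
Maysoon is living and takes 1/8.
Zuhair is living and takes 1/4.
Nabil predeceased; the 1/4 allotted to Nabil's branch passes to Nabil's issue by representation.
Tariq's line is the sole branch at this level, so the full 1/4 passes to Tariq's issue by representation.
The 1/4 is divided into 2 equal shares of 1/8 among Farouk, Rashida.
Farouk is living and takes 1/8.
Rashida is living and takes 1/8.

Amira 1/8; Dalia 1/36; Farouk 1/8; Hanan 1/36; Karim 1/36; Layth 1/12; Maysoon 1/8; Rashida 1/8; Umar 1/12; Zuhair 1/4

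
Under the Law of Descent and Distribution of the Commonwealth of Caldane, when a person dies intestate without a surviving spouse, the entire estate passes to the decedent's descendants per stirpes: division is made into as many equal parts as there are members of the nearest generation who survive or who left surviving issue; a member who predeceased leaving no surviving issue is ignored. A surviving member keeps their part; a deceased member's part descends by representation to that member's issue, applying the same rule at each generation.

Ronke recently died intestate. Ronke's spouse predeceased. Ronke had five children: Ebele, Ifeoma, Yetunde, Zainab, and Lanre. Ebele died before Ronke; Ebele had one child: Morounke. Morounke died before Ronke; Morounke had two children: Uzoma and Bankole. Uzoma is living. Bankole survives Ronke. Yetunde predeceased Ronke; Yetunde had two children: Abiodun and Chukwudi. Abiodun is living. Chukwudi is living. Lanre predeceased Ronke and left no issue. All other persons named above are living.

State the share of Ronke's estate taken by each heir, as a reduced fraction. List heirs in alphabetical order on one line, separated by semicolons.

Abiodun 1/8; Bankole 1/8; Chukwudi 1/8; Ifeoma 1/4; Uzoma 1/8; Zainab 1/4

There is no surviving spouse, so the entire estate passes to Ronke's descendants per stirpes.
Lanre left no surviving issue, so that branch lapses and is disregarded.
The estate is divided into 4 equal shares of 1/4 among Ebele, Ifeoma, Yetunde, Zainab.
Ebele predeceased; the 1/4 allotted to Ebele's branch passes to Ebele's issue by representation.
Morounke's line is the sole branch at this level, so the full 1/4 passes to Morounke's issue by representation.
The 1/4 is divided into 2 equal shares of 1/8 among Uzoma, Bankole.
Uzoma is living and takes 1/8.
Bankole is living and takes 1/8.
Ifeoma is living and takes 1/4.
Yetunde predeceased; the 1/4 allotted to Yetunde's branch passes to Yetunde's issue by representation.
The 1/4 is divided into 2 equal shares of 1/8 among Abiodun, Chukwudi.
Abiodun is living and takes 1/8.
Chukwudi is living and takes 1/8.
Zainab is living and takes 1/4.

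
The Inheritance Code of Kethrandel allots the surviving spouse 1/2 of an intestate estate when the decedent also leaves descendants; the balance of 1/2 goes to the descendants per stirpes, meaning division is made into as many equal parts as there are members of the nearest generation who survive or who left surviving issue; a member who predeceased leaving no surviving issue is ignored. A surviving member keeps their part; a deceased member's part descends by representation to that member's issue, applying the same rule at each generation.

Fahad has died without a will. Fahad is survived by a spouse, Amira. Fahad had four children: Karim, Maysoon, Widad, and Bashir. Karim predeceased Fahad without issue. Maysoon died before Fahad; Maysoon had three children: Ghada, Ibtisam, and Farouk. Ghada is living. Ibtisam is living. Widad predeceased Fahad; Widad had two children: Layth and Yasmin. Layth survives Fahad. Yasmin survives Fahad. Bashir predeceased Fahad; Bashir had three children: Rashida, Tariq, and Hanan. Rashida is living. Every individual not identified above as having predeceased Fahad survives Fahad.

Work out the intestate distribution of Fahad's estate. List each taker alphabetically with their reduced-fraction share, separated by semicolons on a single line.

Amira 1/2; Farouk 1/18; Ghada 1/18; Hanan 1/18; Ibtisam 1/18; Layth 1/12; Rashida 1/18; Tariq 1/18; Yasmin 1/12

Amira, as surviving spouse, takes 1/2.
The remaining 1/2 passes to Fahad's descendants per stirpes.
Karim left no surviving issue, so that branch lapses and is disregarded.
The 1/2 is divided into 3 equal shares of 1/6 among Maysoon, Widad, Bashir.
Maysoon predeceased; the 1/6 allotted to Maysoon's branch passes to Maysoon's issue by representation.
The 1/6 is divided into 3 equal shares of 1/18 among Ghada, Ibtisam, Farouk.
Ghada is living and takes 1/18.
Ibtisam is living and takes 1/18.
Farouk is living and takes 1/18.
Widad predeceased; the 1/6 allotted to Widad's branch passes to Widad's issue by representation.
The 1/6 is divided into 2 equal shares of 1/12 among Layth, Yasmin.
Layth is living and takes 1/12.
Yasmin is living and takes 1/12.
Bashir predeceased; the 1/6 allotted to Bashir's branch passes to Bashir's issue by representation.
The 1/6 is divided into 3 equal shares of 1/18 among Rashida, Tariq, Hanan.
Rashida is living and takes 1/18.
Tariq is living and takes 1/18.
Hanan is living and takes 1/18.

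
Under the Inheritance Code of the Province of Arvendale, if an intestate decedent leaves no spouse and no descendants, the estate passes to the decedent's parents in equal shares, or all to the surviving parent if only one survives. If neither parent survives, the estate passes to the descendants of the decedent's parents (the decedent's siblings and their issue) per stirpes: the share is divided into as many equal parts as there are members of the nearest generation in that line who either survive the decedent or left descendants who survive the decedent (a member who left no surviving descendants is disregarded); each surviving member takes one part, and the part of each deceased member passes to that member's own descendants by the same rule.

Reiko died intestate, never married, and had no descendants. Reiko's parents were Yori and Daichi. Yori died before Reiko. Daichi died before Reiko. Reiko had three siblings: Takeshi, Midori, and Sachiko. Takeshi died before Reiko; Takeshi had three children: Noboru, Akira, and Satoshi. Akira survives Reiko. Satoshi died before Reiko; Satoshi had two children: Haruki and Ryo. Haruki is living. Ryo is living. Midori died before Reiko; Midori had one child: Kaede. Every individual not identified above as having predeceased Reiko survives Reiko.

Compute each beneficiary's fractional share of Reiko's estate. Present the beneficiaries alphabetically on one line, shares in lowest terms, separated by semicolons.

Neither parent survives and there are no descendants, so the estate passes to Reiko's siblings and their issue per stirpes.
The estate is divided into 3 equal shares of 1/3 among Takeshi, Midori, Sachiko.
Takeshi predeceased; the 1/3 allotted to Takeshi's branch passes to Takeshi's issue by representation.
The 1/3 is divided into 3 equal shares of 1/9 among Noboru, Akira, Satoshi.
Noboru is living and takes 1/9.
Akira is living and takes 1/9.
Satoshi predeceased; the 1/9 allotted to Satoshi's branch passes to Satoshi's issue by representation.
The 1/9 is divided into 2 equal shares of 1/18 among Haruki, Ryo.
Haruki is living and takes 1/18.
Ryo is living and takes 1/18.
Midori predeceased; the 1/3 allotted to Midori's branch passes to Midori's issue by representation.
Kaede is the sole taker at this level and receives the full 1/3.
Sachiko is living and takes 1/3.

Akira 1/9; Haruki 1/18; Kaede 1/3; Noboru 1/9; Ryo 1/18; Sachiko 1/3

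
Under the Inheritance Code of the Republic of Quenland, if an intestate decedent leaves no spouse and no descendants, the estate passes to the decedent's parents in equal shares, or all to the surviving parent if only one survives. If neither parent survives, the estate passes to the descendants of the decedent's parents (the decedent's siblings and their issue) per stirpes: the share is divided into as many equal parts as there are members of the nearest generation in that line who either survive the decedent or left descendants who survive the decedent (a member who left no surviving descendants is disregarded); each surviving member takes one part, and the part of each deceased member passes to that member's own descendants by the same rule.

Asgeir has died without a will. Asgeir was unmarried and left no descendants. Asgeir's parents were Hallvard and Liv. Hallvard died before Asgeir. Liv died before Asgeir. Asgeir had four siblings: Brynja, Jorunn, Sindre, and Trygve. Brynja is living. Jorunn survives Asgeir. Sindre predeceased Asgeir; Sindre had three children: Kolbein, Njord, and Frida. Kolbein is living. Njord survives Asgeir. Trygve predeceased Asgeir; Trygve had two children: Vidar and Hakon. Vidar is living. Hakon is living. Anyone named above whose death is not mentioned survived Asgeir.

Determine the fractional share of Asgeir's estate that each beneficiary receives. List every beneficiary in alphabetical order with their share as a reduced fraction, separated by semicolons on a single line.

Brynja 1/4; Frida 1/12; Hakon 1/8; Jorunn 1/4; Kolbein 1/12; Njord 1/12; Vidar 1/8

Neither parent survives and there are no descendants, so the estate passes to Asgeir's siblings and their issue per stirpes.
The estate is divided into 4 equal shares of 1/4 among Brynja, Jorunn, Sindre, Trygve.
Brynja is living and takes 1/4.
Jorunn is living and takes 1/4.
Sindre predeceased; the 1/4 allotted to Sindre's branch passes to Sindre's issue by representation.
The 1/4 is divided into 3 equal shares of 1/12 among Kolbein, Njord, Frida.
Kolbein is living and takes 1/12.
Njord is living and takes 1/12.
Frida is living and takes 1/12.
Trygve predeceased; the 1/4 allotted to Trygve's branch passes to Trygve's issue by representation.
The 1/4 is divided into 2 equal shares of 1/8 among Vidar, Hakon.
Vidar is living and takes 1/8.
Hakon is living and takes 1/8.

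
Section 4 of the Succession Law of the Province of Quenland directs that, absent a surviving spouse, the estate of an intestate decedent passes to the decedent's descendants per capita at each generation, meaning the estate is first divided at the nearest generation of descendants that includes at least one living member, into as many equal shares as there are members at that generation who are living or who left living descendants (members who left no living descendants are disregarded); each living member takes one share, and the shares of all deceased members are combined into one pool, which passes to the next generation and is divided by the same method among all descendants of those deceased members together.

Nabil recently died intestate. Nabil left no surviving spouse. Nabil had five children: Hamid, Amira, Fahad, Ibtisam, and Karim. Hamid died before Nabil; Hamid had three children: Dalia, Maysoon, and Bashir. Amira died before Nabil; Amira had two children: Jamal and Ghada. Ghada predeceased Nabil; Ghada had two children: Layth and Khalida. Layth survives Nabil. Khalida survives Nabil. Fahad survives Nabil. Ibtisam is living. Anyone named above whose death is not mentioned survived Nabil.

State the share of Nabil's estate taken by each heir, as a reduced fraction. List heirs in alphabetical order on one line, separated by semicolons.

Bashir 2/25; Dalia 2/25; Fahad 1/5; Ibtisam 1/5; Jamal 2/25; Karim 1/5; Khalida 1/25; Layth 1/25; Maysoon 2/25

There is no surviving spouse, so the entire estate passes to Nabil's descendants per capita at each generation.
At generation 1 (Hamid, Amira, Fahad, Ibtisam, Karim) there are 5 shares of (1)/5 = 1/5 each.
Living: Fahad, Ibtisam, and Karim — each takes 1/5.
Deceased: Hamid and Amira. Their combined 2/5 is pooled and carried to generation 2.
At generation 2 (Dalia, Maysoon, Bashir, Jamal, Ghada) there are 5 shares of (2/5)/5 = 2/25 each.
Living: Dalia, Maysoon, Bashir, and Jamal — each takes 2/25.
Deceased: Ghada. That 2/25 share is carried to generation 3.
At generation 3 (Layth, Khalida) there are 2 shares of (2/25)/2 = 1/25 each.
Living: Layth and Khalida — each takes 1/25.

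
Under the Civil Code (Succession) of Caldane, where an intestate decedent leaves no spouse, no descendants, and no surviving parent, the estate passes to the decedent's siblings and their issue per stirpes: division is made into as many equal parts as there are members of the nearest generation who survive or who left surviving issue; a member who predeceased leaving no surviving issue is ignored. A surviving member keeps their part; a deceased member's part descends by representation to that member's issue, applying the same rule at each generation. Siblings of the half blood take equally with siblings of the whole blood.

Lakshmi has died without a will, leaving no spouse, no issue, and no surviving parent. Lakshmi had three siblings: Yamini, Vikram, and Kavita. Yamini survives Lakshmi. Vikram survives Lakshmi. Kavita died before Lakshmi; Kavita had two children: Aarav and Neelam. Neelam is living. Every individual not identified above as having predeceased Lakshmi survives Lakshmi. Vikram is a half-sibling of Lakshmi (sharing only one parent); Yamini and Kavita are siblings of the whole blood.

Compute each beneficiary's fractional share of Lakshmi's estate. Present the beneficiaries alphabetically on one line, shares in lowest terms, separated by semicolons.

No spouse, descendants, or parent survives, so the estate passes to Lakshmi's siblings per stirpes.
Half-blood and whole-blood siblings take equally under the stated rule.
The estate is divided into 3 equal shares of 1/3 among Yamini, Vikram, Kavita.
Yamini is living and takes 1/3.
Vikram is living and takes 1/3.
Kavita predeceased; the 1/3 allotted to Kavita's branch passes to Kavita's issue by representation.
The 1/3 is divided into 2 equal shares of 1/6 among Aarav, Neelam.
Aarav is living and takes 1/6.
Neelam is living and takes 1/6.

Aarav 1/6; Neelam 1/6; Vikram 1/3; Yamini 1/3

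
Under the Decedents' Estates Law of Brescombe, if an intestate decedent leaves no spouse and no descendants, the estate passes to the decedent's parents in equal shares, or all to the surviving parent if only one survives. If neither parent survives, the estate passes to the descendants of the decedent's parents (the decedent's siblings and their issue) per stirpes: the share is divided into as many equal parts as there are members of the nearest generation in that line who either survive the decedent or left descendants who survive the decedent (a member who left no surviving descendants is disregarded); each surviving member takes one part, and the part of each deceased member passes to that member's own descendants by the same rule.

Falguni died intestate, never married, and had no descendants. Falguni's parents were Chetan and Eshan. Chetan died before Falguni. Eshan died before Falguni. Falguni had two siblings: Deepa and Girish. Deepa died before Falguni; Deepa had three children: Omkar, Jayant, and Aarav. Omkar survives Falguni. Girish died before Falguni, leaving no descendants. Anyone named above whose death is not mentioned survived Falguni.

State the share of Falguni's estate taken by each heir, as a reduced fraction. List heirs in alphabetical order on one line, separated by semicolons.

Neither parent survives and there are no descendants, so the estate passes to Falguni's siblings and their issue per stirpes.
Girish left no surviving issue, so that branch lapses and is disregarded.
Deepa's line is the sole branch at this level, so the full 1 passes to Deepa's issue by representation.
The estate is divided into 3 equal shares of 1/3 among Omkar, Jayant, Aarav.
Omkar is living and takes 1/3.
Jayant is living and takes 1/3.
Aarav is living and takes 1/3.

Aarav 1/3; Jayant 1/3; Omkar 1/3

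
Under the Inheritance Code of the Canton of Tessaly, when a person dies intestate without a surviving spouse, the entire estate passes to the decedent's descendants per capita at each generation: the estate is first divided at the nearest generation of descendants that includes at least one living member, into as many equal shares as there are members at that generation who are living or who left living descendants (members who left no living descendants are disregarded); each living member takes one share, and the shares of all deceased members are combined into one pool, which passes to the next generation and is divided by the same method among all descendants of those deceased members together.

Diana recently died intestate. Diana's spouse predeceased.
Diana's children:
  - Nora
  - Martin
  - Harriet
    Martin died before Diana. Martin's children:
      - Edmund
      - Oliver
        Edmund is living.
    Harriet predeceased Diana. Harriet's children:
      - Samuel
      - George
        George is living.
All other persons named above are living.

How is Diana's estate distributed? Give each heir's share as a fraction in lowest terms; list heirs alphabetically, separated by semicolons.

There is no surviving spouse, so the entire estate passes to Diana's descendants per capita at each generation.
At generation 1 (Nora, Martin, Harriet) there are 3 shares of (1)/3 = 1/3 each.
Living: Nora — each takes 1/3.
Deceased: Martin and Harriet. Their combined 2/3 is pooled and carried to generation 2.
At generation 2 (Edmund, Oliver, Samuel, George) there are 4 shares of (2/3)/4 = 1/6 each.
Living: Edmund, Oliver, Samuel, and George — each takes 1/6.

Edmund 1/6; George 1/6; Nora 1/3; Oliver 1/6; Samuel 1/6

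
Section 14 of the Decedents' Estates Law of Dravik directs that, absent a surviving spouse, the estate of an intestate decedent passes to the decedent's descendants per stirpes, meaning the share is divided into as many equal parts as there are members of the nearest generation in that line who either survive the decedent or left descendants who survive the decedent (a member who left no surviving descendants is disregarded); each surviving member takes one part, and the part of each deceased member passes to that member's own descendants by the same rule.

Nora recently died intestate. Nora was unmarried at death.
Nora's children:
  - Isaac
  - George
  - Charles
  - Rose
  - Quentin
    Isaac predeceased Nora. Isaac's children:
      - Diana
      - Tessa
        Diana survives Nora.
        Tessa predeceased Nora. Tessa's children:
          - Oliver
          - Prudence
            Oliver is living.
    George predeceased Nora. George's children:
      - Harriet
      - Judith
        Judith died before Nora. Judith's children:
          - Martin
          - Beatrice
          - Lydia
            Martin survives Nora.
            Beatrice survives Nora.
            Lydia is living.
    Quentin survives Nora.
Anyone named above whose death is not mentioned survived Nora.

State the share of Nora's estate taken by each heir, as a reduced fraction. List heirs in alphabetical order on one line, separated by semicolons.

There is no surviving spouse, so the entire estate passes to Nora's descendants per stirpes.
The estate is divided into 5 equal shares of 1/5 among Isaac, George, Charles, Rose, Quentin.
Isaac predeceased; the 1/5 allotted to Isaac's branch passes to Isaac's issue by representation.
The 1/5 is divided into 2 equal shares of 1/10 among Diana, Tessa.
Diana is living and takes 1/10.
Tessa predeceased; the 1/10 allotted to Tessa's branch passes to Tessa's issue by representation.
The 1/10 is divided into 2 equal shares of 1/20 among Oliver, Prudence.
Oliver is living and takes 1/20.
Prudence is living and takes 1/20.
George predeceased; the 1/5 allotted to George's branch passes to George's issue by representation.
The 1/5 is divided into 2 equal shares of 1/10 among Harriet, Judith.
Harriet is living and takes 1/10.
Judith predeceased; the 1/10 allotted to Judith's branch passes to Judith's issue by representation.
The 1/10 is divided into 3 equal shares of 1/30 among Martin, Beatrice, Lydia.
Martin is living and takes 1/30.
Beatrice is living and takes 1/30.
Lydia is living and takes 1/30.
Charles is living and takes 1/5.
Rose is living and takes 1/5.
Quentin is living and takes 1/5.

Beatrice 1/30; Charles 1/5; Diana 1/10; Harriet 1/10; Lydia 1/30; Martin 1/30; Oliver 1/20; Prudence 1/20; Quentin 1/5; Rose 1/5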